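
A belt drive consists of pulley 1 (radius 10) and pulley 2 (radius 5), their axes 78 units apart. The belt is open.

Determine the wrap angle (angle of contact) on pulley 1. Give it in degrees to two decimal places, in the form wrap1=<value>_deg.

wrap1=187.35_deg

open belt: β = asin((r2−r1)/C) = asin(-5/78) = -3.6753°
wrap1 = π − 2β = 187.3507°
wrap2 = π + 2β = 172.6493°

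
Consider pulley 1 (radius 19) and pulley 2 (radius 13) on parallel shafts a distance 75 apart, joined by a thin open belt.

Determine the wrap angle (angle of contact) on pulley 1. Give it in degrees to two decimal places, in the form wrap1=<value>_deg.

open belt: β = asin((r2−r1)/C) = asin(-6/75) = -4.5886°
wrap1 = π − 2β = 189.1771°
wrap2 = π + 2β = 170.8229°

wrap1=189.18_deg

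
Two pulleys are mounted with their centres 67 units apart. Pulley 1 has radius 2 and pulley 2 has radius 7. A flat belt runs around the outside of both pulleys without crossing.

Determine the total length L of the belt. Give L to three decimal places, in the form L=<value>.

L=162.648

open belt: β = asin((r2−r1)/C) = asin(5/67) = 4.2798°
wrap1 = π − 2β = 171.4404°
wrap2 = π + 2β = 188.5596°
tangent length = C·cosβ = 66.8132
L = r1·wrap1 + r2·wrap2 + 2·C·cosβ = 2·2.9922 + 7·3.2910 + 2·66.8132 = 162.6476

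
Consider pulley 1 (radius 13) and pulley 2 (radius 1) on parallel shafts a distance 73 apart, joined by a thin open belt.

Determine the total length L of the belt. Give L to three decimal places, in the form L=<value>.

L=191.959

open belt: β = asin((r2−r1)/C) = asin(-12/73) = -9.4614°
wrap1 = π − 2β = 198.9229°
wrap2 = π + 2β = 161.0771°
tangent length = C·cosβ = 72.0069
L = r1·wrap1 + r2·wrap2 + 2·C·cosβ = 13·3.4719 + 1·2.8113 + 2·72.0069 = 191.9594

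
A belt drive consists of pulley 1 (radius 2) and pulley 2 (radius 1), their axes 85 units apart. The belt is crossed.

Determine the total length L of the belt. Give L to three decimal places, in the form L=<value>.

L=179.531

crossed belt: β = asin((r1+r2)/C) = asin(3/85) = 2.0226°
wrap1 = wrap2 = π + 2β = 184.0452°
tangent length = C·cosβ = 84.9470
L = (r1+r2)·wrap + 2·C·cosβ = 3·3.2122 + 2·84.9470 = 179.5307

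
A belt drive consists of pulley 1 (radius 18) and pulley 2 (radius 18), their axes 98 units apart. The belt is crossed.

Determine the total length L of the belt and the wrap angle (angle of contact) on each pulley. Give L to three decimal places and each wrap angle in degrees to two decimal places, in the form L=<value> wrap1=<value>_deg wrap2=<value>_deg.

crossed belt: β = asin((r1+r2)/C) = asin(36/98) = 21.5521°
wrap1 = wrap2 = π + 2β = 223.1042°
tangent length = C·cosβ = 91.1482
L = (r1+r2)·wrap + 2·C·cosβ = 36·3.8939 + 2·91.1482 = 322.4770

L=322.477 wrap1=223.10_deg wrap2=223.10_deg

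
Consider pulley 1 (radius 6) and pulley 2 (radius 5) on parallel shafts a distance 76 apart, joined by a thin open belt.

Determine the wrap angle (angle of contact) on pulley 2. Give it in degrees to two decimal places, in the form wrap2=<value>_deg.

wrap2=178.49_deg

open belt: β = asin((r2−r1)/C) = asin(-1/76) = -0.7539°
wrap1 = π − 2β = 181.5078°
wrap2 = π + 2β = 178.4922°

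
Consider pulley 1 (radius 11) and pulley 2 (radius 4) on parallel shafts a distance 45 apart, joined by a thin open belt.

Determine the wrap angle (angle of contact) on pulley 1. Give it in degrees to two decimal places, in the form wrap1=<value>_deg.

open belt: β = asin((r2−r1)/C) = asin(-7/45) = -8.9490°
wrap1 = π − 2β = 197.8980°
wrap2 = π + 2β = 162.1020°

wrap1=197.90_deg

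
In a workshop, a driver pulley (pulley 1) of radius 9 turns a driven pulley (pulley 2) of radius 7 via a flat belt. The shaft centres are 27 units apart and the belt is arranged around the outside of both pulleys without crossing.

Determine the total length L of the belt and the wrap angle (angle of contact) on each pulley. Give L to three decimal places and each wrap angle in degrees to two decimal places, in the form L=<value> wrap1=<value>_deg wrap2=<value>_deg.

open belt: β = asin((r2−r1)/C) = asin(-2/27) = -4.2480°
wrap1 = π − 2β = 188.4960°
wrap2 = π + 2β = 171.5040°
tangent length = C·cosβ = 26.9258
L = r1·wrap1 + r2·wrap2 + 2·C·cosβ = 9·3.2899 + 7·2.9933 + 2·26.9258 = 104.4137

L=104.414 wrap1=188.50_deg wrap2=171.50_deg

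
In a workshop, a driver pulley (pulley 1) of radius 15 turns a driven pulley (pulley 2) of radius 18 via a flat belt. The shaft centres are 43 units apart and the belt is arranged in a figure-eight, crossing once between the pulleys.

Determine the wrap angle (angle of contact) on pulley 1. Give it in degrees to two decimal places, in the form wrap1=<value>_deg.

wrap1=280.25_deg

crossed belt: β = asin((r1+r2)/C) = asin(33/43) = 50.1247°
wrap1 = wrap2 = π + 2β = 280.2494°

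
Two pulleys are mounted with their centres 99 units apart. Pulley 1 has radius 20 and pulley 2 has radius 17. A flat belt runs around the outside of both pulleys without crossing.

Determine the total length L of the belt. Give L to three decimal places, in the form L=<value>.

open belt: β = asin((r2−r1)/C) = asin(-3/99) = -1.7365°
wrap1 = π − 2β = 183.4730°
wrap2 = π + 2β = 176.5270°
tangent length = C·cosβ = 98.9545
L = r1·wrap1 + r2·wrap2 + 2·C·cosβ = 20·3.2022 + 17·3.0810 + 2·98.9545 = 314.3298

L=314.330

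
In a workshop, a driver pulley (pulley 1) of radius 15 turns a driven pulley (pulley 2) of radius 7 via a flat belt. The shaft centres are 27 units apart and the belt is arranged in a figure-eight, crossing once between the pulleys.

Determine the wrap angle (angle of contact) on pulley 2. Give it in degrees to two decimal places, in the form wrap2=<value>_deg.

wrap2=289.14_deg

crossed belt: β = asin((r1+r2)/C) = asin(22/27) = 54.5691°
wrap1 = wrap2 = π + 2β = 289.1381°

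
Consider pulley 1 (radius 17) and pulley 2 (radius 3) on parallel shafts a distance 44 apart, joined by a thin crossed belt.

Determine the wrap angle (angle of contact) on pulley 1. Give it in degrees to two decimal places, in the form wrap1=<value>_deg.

crossed belt: β = asin((r1+r2)/C) = asin(20/44) = 27.0357°
wrap1 = wrap2 = π + 2β = 234.0714°

wrap1=234.07_deg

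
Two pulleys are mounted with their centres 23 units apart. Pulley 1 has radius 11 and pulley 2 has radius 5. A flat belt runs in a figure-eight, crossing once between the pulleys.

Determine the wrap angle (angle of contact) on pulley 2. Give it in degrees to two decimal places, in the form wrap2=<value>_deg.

crossed belt: β = asin((r1+r2)/C) = asin(16/23) = 44.0792°
wrap1 = wrap2 = π + 2β = 268.1584°

wrap2=268.16_deg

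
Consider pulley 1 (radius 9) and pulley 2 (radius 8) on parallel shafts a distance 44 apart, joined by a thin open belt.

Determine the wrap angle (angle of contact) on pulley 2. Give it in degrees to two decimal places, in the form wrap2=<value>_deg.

open belt: β = asin((r2−r1)/C) = asin(-1/44) = -1.3023°
wrap1 = π − 2β = 182.6046°
wrap2 = π + 2β = 177.3954°

wrap2=177.40_deg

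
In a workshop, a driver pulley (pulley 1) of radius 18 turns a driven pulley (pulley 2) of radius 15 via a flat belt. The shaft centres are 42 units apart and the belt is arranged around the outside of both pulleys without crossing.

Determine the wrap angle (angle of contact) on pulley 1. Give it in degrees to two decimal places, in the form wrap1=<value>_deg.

wrap1=188.19_deg

open belt: β = asin((r2−r1)/C) = asin(-3/42) = -4.0960°
wrap1 = π − 2β = 188.1921°
wrap2 = π + 2β = 171.8079°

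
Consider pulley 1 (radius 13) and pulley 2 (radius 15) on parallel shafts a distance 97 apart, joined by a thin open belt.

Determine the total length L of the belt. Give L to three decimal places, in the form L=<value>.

open belt: β = asin((r2−r1)/C) = asin(2/97) = 1.1814°
wrap1 = π − 2β = 177.6371°
wrap2 = π + 2β = 182.3629°
tangent length = C·cosβ = 96.9794
L = r1·wrap1 + r2·wrap2 + 2·C·cosβ = 13·3.1004 + 15·3.1828 + 2·96.9794 = 282.0058

L=282.006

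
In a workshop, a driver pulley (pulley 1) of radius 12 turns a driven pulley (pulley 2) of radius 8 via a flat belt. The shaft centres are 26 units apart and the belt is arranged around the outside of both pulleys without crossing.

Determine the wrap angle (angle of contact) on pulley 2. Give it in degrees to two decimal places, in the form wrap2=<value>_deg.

wrap2=162.30_deg

open belt: β = asin((r2−r1)/C) = asin(-4/26) = -8.8499°
wrap1 = π − 2β = 197.6998°
wrap2 = π + 2β = 162.3002°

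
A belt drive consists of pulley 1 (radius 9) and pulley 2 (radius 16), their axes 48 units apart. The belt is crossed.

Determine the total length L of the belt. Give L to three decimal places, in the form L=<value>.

crossed belt: β = asin((r1+r2)/C) = asin(25/48) = 31.3882°
wrap1 = wrap2 = π + 2β = 242.7763°
tangent length = C·cosβ = 40.9756
L = (r1+r2)·wrap + 2·C·cosβ = 25·4.2372 + 2·40.9756 = 187.8824

L=187.882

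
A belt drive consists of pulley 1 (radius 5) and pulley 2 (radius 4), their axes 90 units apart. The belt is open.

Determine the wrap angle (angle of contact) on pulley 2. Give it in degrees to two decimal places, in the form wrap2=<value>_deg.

wrap2=178.73_deg

open belt: β = asin((r2−r1)/C) = asin(-1/90) = -0.6366°
wrap1 = π − 2β = 181.2733°
wrap2 = π + 2β = 178.7267°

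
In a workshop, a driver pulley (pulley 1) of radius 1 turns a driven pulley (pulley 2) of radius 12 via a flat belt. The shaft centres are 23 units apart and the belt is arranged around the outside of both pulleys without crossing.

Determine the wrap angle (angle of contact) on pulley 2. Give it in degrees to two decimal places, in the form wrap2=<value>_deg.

open belt: β = asin((r2−r1)/C) = asin(11/23) = 28.5719°
wrap1 = π − 2β = 122.8562°
wrap2 = π + 2β = 237.1438°

wrap2=237.14_deg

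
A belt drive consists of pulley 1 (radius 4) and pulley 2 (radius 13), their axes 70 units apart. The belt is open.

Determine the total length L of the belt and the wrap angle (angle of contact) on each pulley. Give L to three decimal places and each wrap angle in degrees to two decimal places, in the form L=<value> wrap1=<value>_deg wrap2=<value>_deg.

open belt: β = asin((r2−r1)/C) = asin(9/70) = 7.3870°
wrap1 = π − 2β = 165.2259°
wrap2 = π + 2β = 194.7741°
tangent length = C·cosβ = 69.4190
L = r1·wrap1 + r2·wrap2 + 2·C·cosβ = 4·2.8837 + 13·3.3994 + 2·69.4190 = 194.5658

L=194.566 wrap1=165.23_deg wrap2=194.77_deg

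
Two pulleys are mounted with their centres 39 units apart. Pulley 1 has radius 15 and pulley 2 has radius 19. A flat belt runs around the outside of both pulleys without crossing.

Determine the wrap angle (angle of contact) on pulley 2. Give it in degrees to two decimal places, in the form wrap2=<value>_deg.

open belt: β = asin((r2−r1)/C) = asin(4/39) = 5.8868°
wrap1 = π − 2β = 168.2263°
wrap2 = π + 2β = 191.7737°

wrap2=191.77_deg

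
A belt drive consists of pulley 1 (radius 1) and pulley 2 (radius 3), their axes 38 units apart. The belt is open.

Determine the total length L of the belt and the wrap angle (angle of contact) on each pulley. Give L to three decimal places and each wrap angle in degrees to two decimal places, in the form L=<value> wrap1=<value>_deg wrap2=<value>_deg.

L=88.672 wrap1=173.97_deg wrap2=186.03_deg

open belt: β = asin((r2−r1)/C) = asin(2/38) = 3.0170°
wrap1 = π − 2β = 173.9661°
wrap2 = π + 2β = 186.0339°
tangent length = C·cosβ = 37.9473
L = r1·wrap1 + r2·wrap2 + 2·C·cosβ = 1·3.0363 + 3·3.2469 + 2·37.9473 = 88.6717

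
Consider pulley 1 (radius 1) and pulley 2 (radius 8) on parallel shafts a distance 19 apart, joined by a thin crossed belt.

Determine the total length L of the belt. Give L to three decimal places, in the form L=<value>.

L=70.623

crossed belt: β = asin((r1+r2)/C) = asin(9/19) = 28.2737°
wrap1 = wrap2 = π + 2β = 236.5474°
tangent length = C·cosβ = 16.7332
L = (r1+r2)·wrap + 2·C·cosβ = 9·4.1285 + 2·16.7332 = 70.6232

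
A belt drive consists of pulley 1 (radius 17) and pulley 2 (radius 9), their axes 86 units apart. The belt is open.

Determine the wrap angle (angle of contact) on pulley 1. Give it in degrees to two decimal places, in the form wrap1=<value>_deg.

open belt: β = asin((r2−r1)/C) = asin(-8/86) = -5.3376°
wrap1 = π − 2β = 190.6751°
wrap2 = π + 2β = 169.3249°

wrap1=190.68_deg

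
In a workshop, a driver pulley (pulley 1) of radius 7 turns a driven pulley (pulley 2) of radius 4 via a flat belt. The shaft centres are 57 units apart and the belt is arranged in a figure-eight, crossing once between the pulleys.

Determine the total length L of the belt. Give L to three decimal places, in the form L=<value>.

L=150.687

crossed belt: β = asin((r1+r2)/C) = asin(11/57) = 11.1269°
wrap1 = wrap2 = π + 2β = 202.2538°
tangent length = C·cosβ = 55.9285
L = (r1+r2)·wrap + 2·C·cosβ = 11·3.5300 + 2·55.9285 = 150.6870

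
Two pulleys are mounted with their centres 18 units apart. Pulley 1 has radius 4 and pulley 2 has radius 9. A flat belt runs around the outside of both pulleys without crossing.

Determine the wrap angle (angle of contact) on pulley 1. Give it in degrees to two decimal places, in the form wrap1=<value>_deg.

wrap1=147.74_deg

open belt: β = asin((r2−r1)/C) = asin(5/18) = 16.1276°
wrap1 = π − 2β = 147.7448°
wrap2 = π + 2β = 212.2552°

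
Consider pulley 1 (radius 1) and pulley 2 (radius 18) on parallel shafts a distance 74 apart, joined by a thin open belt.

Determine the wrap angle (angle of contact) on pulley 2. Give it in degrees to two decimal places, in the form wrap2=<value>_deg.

open belt: β = asin((r2−r1)/C) = asin(17/74) = 13.2812°
wrap1 = π − 2β = 153.4377°
wrap2 = π + 2β = 206.5623°

wrap2=206.56_deg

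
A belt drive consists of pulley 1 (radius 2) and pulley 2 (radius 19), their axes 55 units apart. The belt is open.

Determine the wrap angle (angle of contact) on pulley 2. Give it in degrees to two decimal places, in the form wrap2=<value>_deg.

open belt: β = asin((r2−r1)/C) = asin(17/55) = 18.0045°
wrap1 = π − 2β = 143.9911°
wrap2 = π + 2β = 216.0089°

wrap2=216.01_deg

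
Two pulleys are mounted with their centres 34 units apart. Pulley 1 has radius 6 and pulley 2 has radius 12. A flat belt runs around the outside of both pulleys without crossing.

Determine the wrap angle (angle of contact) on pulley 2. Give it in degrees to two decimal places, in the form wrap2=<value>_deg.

open belt: β = asin((r2−r1)/C) = asin(6/34) = 10.1642°
wrap1 = π − 2β = 159.6715°
wrap2 = π + 2β = 200.3285°

wrap2=200.33_deg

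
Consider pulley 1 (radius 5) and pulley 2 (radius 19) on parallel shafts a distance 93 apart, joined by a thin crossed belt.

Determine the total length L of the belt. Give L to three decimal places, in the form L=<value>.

crossed belt: β = asin((r1+r2)/C) = asin(24/93) = 14.9552°
wrap1 = wrap2 = π + 2β = 209.9105°
tangent length = C·cosβ = 89.8499
L = (r1+r2)·wrap + 2·C·cosβ = 24·3.6636 + 2·89.8499 = 267.6269

L=267.627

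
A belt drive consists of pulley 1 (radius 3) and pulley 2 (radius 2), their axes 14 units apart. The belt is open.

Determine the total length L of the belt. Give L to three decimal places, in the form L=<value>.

L=43.779

open belt: β = asin((r2−r1)/C) = asin(-1/14) = -4.0960°
wrap1 = π − 2β = 188.1921°
wrap2 = π + 2β = 171.8079°
tangent length = C·cosβ = 13.9642
L = r1·wrap1 + r2·wrap2 + 2·C·cosβ = 3·3.2846 + 2·2.9986 + 2·13.9642 = 43.7794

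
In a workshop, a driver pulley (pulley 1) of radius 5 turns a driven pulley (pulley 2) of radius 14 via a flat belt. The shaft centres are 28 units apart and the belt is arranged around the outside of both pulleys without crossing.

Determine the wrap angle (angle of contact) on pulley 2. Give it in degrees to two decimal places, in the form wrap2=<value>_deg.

wrap2=217.50_deg

open belt: β = asin((r2−r1)/C) = asin(9/28) = 18.7493°
wrap1 = π − 2β = 142.5013°
wrap2 = π + 2β = 217.4987°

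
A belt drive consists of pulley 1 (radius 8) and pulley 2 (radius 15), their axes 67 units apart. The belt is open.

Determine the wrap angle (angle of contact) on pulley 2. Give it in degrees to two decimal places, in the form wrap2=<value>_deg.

wrap2=191.99_deg

open belt: β = asin((r2−r1)/C) = asin(7/67) = 5.9971°
wrap1 = π − 2β = 168.0059°
wrap2 = π + 2β = 191.9941°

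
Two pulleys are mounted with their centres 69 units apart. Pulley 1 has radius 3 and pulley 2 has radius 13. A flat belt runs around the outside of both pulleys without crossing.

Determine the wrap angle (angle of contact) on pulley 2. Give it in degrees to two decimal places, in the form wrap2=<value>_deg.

open belt: β = asin((r2−r1)/C) = asin(10/69) = 8.3331°
wrap1 = π − 2β = 163.3338°
wrap2 = π + 2β = 196.6662°

wrap2=196.67_deg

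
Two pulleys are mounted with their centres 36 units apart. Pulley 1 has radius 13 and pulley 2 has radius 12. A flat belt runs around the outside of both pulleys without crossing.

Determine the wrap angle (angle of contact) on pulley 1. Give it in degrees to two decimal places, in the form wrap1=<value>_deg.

wrap1=183.18_deg

open belt: β = asin((r2−r1)/C) = asin(-1/36) = -1.5918°
wrap1 = π − 2β = 183.1835°
wrap2 = π + 2β = 176.8165°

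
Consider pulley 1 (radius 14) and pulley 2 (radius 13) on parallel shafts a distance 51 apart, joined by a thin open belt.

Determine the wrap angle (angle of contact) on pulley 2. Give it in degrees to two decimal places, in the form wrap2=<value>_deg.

open belt: β = asin((r2−r1)/C) = asin(-1/51) = -1.1235°
wrap1 = π − 2β = 182.2470°
wrap2 = π + 2β = 177.7530°

wrap2=177.75_deg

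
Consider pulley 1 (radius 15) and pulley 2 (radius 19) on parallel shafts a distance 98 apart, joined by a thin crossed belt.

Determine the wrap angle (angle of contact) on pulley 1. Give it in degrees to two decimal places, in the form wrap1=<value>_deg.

wrap1=220.60_deg

crossed belt: β = asin((r1+r2)/C) = asin(34/98) = 20.3002°
wrap1 = wrap2 = π + 2β = 220.6004°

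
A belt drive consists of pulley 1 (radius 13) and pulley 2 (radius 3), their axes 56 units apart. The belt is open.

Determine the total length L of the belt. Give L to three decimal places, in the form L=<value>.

L=164.056

open belt: β = asin((r2−r1)/C) = asin(-10/56) = -10.2866°
wrap1 = π − 2β = 200.5731°
wrap2 = π + 2β = 159.4269°
tangent length = C·cosβ = 55.0999
L = r1·wrap1 + r2·wrap2 + 2·C·cosβ = 13·3.5007 + 3·2.7825 + 2·55.0999 = 164.0560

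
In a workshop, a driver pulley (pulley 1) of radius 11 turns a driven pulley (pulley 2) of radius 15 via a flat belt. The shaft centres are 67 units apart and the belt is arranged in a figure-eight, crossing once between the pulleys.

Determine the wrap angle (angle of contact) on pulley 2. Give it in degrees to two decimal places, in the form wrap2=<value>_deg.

wrap2=225.67_deg

crossed belt: β = asin((r1+r2)/C) = asin(26/67) = 22.8338°
wrap1 = wrap2 = π + 2β = 225.6676°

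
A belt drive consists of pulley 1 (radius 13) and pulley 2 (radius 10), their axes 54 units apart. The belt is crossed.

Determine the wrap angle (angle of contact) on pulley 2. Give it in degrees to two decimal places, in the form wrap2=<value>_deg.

crossed belt: β = asin((r1+r2)/C) = asin(23/54) = 25.2093°
wrap1 = wrap2 = π + 2β = 230.4186°

wrap2=230.42_deg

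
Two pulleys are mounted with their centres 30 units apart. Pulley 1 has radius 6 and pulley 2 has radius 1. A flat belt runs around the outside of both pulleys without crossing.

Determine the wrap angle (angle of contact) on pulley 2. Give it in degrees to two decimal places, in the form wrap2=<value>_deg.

wrap2=160.81_deg

open belt: β = asin((r2−r1)/C) = asin(-5/30) = -9.5941°
wrap1 = π − 2β = 199.1881°
wrap2 = π + 2β = 160.8119°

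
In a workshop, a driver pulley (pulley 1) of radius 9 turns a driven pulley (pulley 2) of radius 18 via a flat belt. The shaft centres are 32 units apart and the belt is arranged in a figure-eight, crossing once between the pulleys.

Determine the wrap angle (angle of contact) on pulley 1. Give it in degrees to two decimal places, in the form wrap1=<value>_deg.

wrap1=295.08_deg

crossed belt: β = asin((r1+r2)/C) = asin(27/32) = 57.5383°
wrap1 = wrap2 = π + 2β = 295.0765°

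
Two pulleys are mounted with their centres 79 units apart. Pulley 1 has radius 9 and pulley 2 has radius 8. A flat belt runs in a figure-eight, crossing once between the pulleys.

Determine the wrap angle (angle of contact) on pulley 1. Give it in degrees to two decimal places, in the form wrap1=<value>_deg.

wrap1=204.85_deg

crossed belt: β = asin((r1+r2)/C) = asin(17/79) = 12.4267°
wrap1 = wrap2 = π + 2β = 204.8533°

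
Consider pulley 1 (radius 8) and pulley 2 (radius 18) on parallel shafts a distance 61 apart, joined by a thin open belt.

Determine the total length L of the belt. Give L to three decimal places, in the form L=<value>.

open belt: β = asin((r2−r1)/C) = asin(10/61) = 9.4353°
wrap1 = π − 2β = 161.1293°
wrap2 = π + 2β = 198.8707°
tangent length = C·cosβ = 60.1747
L = r1·wrap1 + r2·wrap2 + 2·C·cosβ = 8·2.8122 + 18·3.4709 + 2·60.1747 = 205.3245

L=205.324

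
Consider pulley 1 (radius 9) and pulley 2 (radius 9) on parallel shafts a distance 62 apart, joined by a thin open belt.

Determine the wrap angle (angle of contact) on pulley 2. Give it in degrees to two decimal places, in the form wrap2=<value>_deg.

open belt: β = asin((r2−r1)/C) = asin(0/62) = 0.0000°
wrap1 = π − 2β = 180.0000°
wrap2 = π + 2β = 180.0000°

wrap2=180.00_deg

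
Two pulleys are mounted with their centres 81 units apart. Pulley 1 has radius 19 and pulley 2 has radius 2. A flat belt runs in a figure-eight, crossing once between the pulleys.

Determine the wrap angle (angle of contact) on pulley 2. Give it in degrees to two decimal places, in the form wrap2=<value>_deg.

wrap2=210.05_deg

crossed belt: β = asin((r1+r2)/C) = asin(21/81) = 15.0261°
wrap1 = wrap2 = π + 2β = 210.0522°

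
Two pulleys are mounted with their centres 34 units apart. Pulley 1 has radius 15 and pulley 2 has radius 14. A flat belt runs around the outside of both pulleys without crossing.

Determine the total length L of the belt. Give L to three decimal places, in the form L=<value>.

open belt: β = asin((r2−r1)/C) = asin(-1/34) = -1.6854°
wrap1 = π − 2β = 183.3708°
wrap2 = π + 2β = 176.6292°
tangent length = C·cosβ = 33.9853
L = r1·wrap1 + r2·wrap2 + 2·C·cosβ = 15·3.2004 + 14·3.0828 + 2·33.9853 = 159.1356

L=159.136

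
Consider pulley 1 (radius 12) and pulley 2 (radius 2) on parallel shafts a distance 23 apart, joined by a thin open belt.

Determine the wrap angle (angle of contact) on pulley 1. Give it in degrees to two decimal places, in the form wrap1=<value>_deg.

wrap1=231.54_deg

open belt: β = asin((r2−r1)/C) = asin(-10/23) = -25.7715°
wrap1 = π − 2β = 231.5429°
wrap2 = π + 2β = 128.4571°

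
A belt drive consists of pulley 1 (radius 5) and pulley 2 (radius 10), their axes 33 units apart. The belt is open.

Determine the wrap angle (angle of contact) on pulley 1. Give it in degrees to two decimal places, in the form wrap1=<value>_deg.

wrap1=162.57_deg

open belt: β = asin((r2−r1)/C) = asin(5/33) = 8.7147°
wrap1 = π − 2β = 162.5705°
wrap2 = π + 2β = 197.4295°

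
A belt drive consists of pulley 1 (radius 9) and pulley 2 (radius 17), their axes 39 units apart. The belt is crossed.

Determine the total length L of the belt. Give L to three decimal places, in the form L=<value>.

crossed belt: β = asin((r1+r2)/C) = asin(26/39) = 41.8103°
wrap1 = wrap2 = π + 2β = 263.6206°
tangent length = C·cosβ = 29.0689
L = (r1+r2)·wrap + 2·C·cosβ = 26·4.6010 + 2·29.0689 = 177.7650

L=177.765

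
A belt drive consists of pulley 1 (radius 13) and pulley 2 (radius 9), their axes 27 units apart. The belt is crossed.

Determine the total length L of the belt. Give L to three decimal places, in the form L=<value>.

crossed belt: β = asin((r1+r2)/C) = asin(22/27) = 54.5691°
wrap1 = wrap2 = π + 2β = 289.1381°
tangent length = C·cosβ = 15.6525
L = (r1+r2)·wrap + 2·C·cosβ = 22·5.0464 + 2·15.6525 = 142.3260

L=142.326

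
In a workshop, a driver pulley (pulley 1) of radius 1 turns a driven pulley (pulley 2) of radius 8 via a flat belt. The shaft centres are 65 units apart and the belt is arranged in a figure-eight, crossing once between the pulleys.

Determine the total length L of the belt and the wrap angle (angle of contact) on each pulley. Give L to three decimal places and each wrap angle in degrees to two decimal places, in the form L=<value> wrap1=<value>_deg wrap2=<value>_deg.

crossed belt: β = asin((r1+r2)/C) = asin(9/65) = 7.9588°
wrap1 = wrap2 = π + 2β = 195.9177°
tangent length = C·cosβ = 64.3739
L = (r1+r2)·wrap + 2·C·cosβ = 9·3.4194 + 2·64.3739 = 159.5225

L=159.522 wrap1=195.92_deg wrap2=195.92_deg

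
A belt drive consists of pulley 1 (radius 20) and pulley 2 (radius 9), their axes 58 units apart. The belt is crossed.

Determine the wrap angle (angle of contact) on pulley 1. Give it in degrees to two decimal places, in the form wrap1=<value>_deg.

crossed belt: β = asin((r1+r2)/C) = asin(29/58) = 30.0000°
wrap1 = wrap2 = π + 2β = 240.0000°

wrap1=240.00_deg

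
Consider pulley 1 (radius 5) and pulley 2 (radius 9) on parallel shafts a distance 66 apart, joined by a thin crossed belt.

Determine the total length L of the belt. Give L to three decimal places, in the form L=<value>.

crossed belt: β = asin((r1+r2)/C) = asin(14/66) = 12.2467°
wrap1 = wrap2 = π + 2β = 204.4934°
tangent length = C·cosβ = 64.4981
L = (r1+r2)·wrap + 2·C·cosβ = 14·3.5691 + 2·64.4981 = 178.9633

L=178.963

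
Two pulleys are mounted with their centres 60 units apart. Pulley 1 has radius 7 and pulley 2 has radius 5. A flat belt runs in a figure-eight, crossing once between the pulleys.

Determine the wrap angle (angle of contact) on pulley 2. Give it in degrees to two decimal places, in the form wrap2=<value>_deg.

crossed belt: β = asin((r1+r2)/C) = asin(12/60) = 11.5370°
wrap1 = wrap2 = π + 2β = 203.0739°

wrap2=203.07_deg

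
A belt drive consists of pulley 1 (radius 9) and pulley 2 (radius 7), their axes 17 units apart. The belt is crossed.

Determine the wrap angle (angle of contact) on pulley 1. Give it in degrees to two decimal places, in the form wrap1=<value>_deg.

wrap1=320.50_deg

crossed belt: β = asin((r1+r2)/C) = asin(16/17) = 70.2501°
wrap1 = wrap2 = π + 2β = 320.5002°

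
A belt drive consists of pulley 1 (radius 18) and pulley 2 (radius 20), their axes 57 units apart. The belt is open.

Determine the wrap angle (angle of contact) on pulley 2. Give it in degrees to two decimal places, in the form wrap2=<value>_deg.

wrap2=184.02_deg

open belt: β = asin((r2−r1)/C) = asin(2/57) = 2.0108°
wrap1 = π − 2β = 175.9784°
wrap2 = π + 2β = 184.0216°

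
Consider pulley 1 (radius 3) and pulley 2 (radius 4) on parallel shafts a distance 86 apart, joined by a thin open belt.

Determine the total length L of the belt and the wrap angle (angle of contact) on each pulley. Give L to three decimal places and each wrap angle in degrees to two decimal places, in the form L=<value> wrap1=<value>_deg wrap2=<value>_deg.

L=194.003 wrap1=178.67_deg wrap2=181.33_deg

open belt: β = asin((r2−r1)/C) = asin(1/86) = 0.6662°
wrap1 = π − 2β = 178.6675°
wrap2 = π + 2β = 181.3325°
tangent length = C·cosβ = 85.9942
L = r1·wrap1 + r2·wrap2 + 2·C·cosβ = 3·3.1183 + 4·3.1648 + 2·85.9942 = 194.0028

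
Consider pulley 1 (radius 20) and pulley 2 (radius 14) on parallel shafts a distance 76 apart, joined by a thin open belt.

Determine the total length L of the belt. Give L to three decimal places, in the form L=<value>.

L=259.288

open belt: β = asin((r2−r1)/C) = asin(-6/76) = -4.5281°
wrap1 = π − 2β = 189.0561°
wrap2 = π + 2β = 170.9439°
tangent length = C·cosβ = 75.7628
L = r1·wrap1 + r2·wrap2 + 2·C·cosβ = 20·3.2997 + 14·2.9835 + 2·75.7628 = 259.2881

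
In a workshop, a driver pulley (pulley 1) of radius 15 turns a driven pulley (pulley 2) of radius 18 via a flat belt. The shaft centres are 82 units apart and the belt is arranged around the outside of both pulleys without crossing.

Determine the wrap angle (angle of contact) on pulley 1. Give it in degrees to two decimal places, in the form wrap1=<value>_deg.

open belt: β = asin((r2−r1)/C) = asin(3/82) = 2.0967°
wrap1 = π − 2β = 175.8067°
wrap2 = π + 2β = 184.1933°

wrap1=175.81_deg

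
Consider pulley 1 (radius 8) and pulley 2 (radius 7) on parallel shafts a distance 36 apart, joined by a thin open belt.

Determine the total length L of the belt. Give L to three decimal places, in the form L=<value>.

L=119.152

open belt: β = asin((r2−r1)/C) = asin(-1/36) = -1.5918°
wrap1 = π − 2β = 183.1835°
wrap2 = π + 2β = 176.8165°
tangent length = C·cosβ = 35.9861
L = r1·wrap1 + r2·wrap2 + 2·C·cosβ = 8·3.1972 + 7·3.0860 + 2·35.9861 = 119.1517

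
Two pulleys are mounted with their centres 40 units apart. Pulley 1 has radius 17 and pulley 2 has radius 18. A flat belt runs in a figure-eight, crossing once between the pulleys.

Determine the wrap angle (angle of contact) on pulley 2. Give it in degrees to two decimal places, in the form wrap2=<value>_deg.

crossed belt: β = asin((r1+r2)/C) = asin(35/40) = 61.0450°
wrap1 = wrap2 = π + 2β = 302.0900°

wrap2=302.09_deg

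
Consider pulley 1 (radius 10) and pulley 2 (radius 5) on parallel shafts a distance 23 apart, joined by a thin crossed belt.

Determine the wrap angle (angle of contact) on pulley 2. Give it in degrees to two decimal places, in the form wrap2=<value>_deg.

wrap2=261.41_deg

crossed belt: β = asin((r1+r2)/C) = asin(15/23) = 40.7057°
wrap1 = wrap2 = π + 2β = 261.4114°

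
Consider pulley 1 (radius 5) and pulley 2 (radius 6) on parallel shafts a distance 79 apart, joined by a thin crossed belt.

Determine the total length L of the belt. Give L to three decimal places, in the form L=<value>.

crossed belt: β = asin((r1+r2)/C) = asin(11/79) = 8.0039°
wrap1 = wrap2 = π + 2β = 196.0078°
tangent length = C·cosβ = 78.2304
L = (r1+r2)·wrap + 2·C·cosβ = 11·3.4210 + 2·78.2304 = 194.0917

L=194.092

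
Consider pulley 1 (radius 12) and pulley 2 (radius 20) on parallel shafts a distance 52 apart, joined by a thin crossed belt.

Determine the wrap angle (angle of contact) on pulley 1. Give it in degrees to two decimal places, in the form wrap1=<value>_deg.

wrap1=255.96_deg

crossed belt: β = asin((r1+r2)/C) = asin(32/52) = 37.9799°
wrap1 = wrap2 = π + 2β = 255.9597°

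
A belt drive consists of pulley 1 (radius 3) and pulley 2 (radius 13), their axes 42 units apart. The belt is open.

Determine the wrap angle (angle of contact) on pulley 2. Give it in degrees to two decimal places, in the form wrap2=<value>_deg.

open belt: β = asin((r2−r1)/C) = asin(10/42) = 13.7741°
wrap1 = π − 2β = 152.4517°
wrap2 = π + 2β = 207.5483°

wrap2=207.55_deg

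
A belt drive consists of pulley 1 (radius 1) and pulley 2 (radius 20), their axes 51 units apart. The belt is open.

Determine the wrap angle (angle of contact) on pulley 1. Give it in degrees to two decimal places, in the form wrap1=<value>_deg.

open belt: β = asin((r2−r1)/C) = asin(19/51) = 21.8729°
wrap1 = π − 2β = 136.2542°
wrap2 = π + 2β = 223.7458°

wrap1=136.25_deg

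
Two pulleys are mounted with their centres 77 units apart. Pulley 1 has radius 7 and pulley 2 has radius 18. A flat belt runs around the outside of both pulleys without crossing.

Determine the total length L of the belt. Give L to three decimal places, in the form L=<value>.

open belt: β = asin((r2−r1)/C) = asin(11/77) = 8.2132°
wrap1 = π − 2β = 163.5736°
wrap2 = π + 2β = 196.4264°
tangent length = C·cosβ = 76.2102
L = r1·wrap1 + r2·wrap2 + 2·C·cosβ = 7·2.8549 + 18·3.4283 + 2·76.2102 = 234.1139

L=234.114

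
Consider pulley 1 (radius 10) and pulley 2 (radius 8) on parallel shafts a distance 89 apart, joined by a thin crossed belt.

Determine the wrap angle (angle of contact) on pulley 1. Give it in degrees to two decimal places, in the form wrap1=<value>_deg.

wrap1=203.34_deg

crossed belt: β = asin((r1+r2)/C) = asin(18/89) = 11.6684°
wrap1 = wrap2 = π + 2β = 203.3368°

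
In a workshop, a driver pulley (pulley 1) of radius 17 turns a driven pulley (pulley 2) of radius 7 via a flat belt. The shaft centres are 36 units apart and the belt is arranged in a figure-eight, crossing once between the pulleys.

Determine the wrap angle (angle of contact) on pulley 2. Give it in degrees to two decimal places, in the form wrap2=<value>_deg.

crossed belt: β = asin((r1+r2)/C) = asin(24/36) = 41.8103°
wrap1 = wrap2 = π + 2β = 263.6206°

wrap2=263.62_deg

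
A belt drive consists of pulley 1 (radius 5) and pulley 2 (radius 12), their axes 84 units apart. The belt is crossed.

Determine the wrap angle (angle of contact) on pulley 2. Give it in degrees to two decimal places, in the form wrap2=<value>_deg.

wrap2=203.35_deg

crossed belt: β = asin((r1+r2)/C) = asin(17/84) = 11.6762°
wrap1 = wrap2 = π + 2β = 203.3525°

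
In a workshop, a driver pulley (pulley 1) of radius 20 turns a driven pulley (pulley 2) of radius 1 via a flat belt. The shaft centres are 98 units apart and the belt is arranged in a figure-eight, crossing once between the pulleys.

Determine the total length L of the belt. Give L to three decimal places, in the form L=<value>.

crossed belt: β = asin((r1+r2)/C) = asin(21/98) = 12.3736°
wrap1 = wrap2 = π + 2β = 204.7473°
tangent length = C·cosβ = 95.7236
L = (r1+r2)·wrap + 2·C·cosβ = 21·3.5735 + 2·95.7236 = 266.4909

L=266.491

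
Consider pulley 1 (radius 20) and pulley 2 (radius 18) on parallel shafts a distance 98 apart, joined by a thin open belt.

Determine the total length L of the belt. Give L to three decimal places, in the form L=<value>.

L=315.421

open belt: β = asin((r2−r1)/C) = asin(-2/98) = -1.1694°
wrap1 = π − 2β = 182.3388°
wrap2 = π + 2β = 177.6612°
tangent length = C·cosβ = 97.9796
L = r1·wrap1 + r2·wrap2 + 2·C·cosβ = 20·3.1824 + 18·3.1008 + 2·97.9796 = 315.4213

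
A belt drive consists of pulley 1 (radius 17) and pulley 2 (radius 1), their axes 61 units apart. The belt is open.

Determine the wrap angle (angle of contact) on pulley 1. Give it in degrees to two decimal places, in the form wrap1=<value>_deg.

wrap1=210.41_deg

open belt: β = asin((r2−r1)/C) = asin(-16/61) = -15.2063°
wrap1 = π − 2β = 210.4126°
wrap2 = π + 2β = 149.5874°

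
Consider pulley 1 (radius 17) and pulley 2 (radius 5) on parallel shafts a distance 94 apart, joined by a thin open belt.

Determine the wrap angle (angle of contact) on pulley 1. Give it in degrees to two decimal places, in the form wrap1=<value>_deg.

wrap1=194.67_deg

open belt: β = asin((r2−r1)/C) = asin(-12/94) = -7.3344°
wrap1 = π − 2β = 194.6687°
wrap2 = π + 2β = 165.3313°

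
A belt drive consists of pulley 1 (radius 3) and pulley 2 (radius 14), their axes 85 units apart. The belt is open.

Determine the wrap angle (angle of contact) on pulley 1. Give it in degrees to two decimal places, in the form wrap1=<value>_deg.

wrap1=165.13_deg

open belt: β = asin((r2−r1)/C) = asin(11/85) = 7.4356°
wrap1 = π − 2β = 165.1288°
wrap2 = π + 2β = 194.8712°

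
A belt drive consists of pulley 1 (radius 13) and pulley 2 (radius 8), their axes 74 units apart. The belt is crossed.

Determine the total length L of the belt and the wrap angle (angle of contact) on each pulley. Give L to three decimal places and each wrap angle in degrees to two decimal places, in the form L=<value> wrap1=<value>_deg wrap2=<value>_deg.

crossed belt: β = asin((r1+r2)/C) = asin(21/74) = 16.4862°
wrap1 = wrap2 = π + 2β = 212.9723°
tangent length = C·cosβ = 70.9577
L = (r1+r2)·wrap + 2·C·cosβ = 21·3.7171 + 2·70.9577 = 219.9739

L=219.974 wrap1=212.97_deg wrap2=212.97_deg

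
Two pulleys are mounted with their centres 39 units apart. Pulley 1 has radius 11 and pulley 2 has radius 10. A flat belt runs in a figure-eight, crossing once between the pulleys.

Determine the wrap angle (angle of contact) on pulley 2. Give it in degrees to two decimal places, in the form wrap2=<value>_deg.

crossed belt: β = asin((r1+r2)/C) = asin(21/39) = 32.5790°
wrap1 = wrap2 = π + 2β = 245.1579°

wrap2=245.16_deg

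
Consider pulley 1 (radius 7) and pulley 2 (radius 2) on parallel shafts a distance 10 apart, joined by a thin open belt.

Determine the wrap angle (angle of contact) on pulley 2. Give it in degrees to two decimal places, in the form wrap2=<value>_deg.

wrap2=120.00_deg

open belt: β = asin((r2−r1)/C) = asin(-5/10) = -30.0000°
wrap1 = π − 2β = 240.0000°
wrap2 = π + 2β = 120.0000°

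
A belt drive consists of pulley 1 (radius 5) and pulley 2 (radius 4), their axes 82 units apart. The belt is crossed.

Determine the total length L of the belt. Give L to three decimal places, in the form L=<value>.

L=193.263

crossed belt: β = asin((r1+r2)/C) = asin(9/82) = 6.3013°
wrap1 = wrap2 = π + 2β = 192.6025°
tangent length = C·cosβ = 81.5046
L = (r1+r2)·wrap + 2·C·cosβ = 9·3.3615 + 2·81.5046 = 193.2631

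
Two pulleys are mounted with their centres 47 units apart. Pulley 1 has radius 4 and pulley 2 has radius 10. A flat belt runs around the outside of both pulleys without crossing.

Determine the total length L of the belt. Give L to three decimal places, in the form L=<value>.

open belt: β = asin((r2−r1)/C) = asin(6/47) = 7.3344°
wrap1 = π − 2β = 165.3313°
wrap2 = π + 2β = 194.6687°
tangent length = C·cosβ = 46.6154
L = r1·wrap1 + r2·wrap2 + 2·C·cosβ = 4·2.8856 + 10·3.3976 + 2·46.6154 = 138.7493

L=138.749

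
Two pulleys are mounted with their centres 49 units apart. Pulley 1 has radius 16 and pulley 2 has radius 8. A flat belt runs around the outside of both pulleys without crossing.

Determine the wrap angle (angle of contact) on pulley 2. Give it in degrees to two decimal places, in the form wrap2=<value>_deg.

wrap2=161.21_deg

open belt: β = asin((r2−r1)/C) = asin(-8/49) = -9.3965°
wrap1 = π − 2β = 198.7930°
wrap2 = π + 2β = 161.2070°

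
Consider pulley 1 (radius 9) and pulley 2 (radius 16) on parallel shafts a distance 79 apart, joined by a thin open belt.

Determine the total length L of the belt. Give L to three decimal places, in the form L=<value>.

L=237.160

open belt: β = asin((r2−r1)/C) = asin(7/79) = 5.0835°
wrap1 = π − 2β = 169.8330°
wrap2 = π + 2β = 190.1670°
tangent length = C·cosβ = 78.6893
L = r1·wrap1 + r2·wrap2 + 2·C·cosβ = 9·2.9641 + 16·3.3190 + 2·78.6893 = 237.1605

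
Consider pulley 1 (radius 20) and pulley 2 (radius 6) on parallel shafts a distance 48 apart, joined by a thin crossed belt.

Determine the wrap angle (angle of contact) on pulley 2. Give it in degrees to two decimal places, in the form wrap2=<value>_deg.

wrap2=245.59_deg

crossed belt: β = asin((r1+r2)/C) = asin(26/48) = 32.7972°
wrap1 = wrap2 = π + 2β = 245.5943°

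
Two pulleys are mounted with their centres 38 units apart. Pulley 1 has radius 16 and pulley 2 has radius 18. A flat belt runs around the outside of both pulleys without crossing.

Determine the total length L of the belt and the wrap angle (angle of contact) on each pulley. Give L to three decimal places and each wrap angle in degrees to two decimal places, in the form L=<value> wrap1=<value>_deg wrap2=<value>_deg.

open belt: β = asin((r2−r1)/C) = asin(2/38) = 3.0170°
wrap1 = π − 2β = 173.9661°
wrap2 = π + 2β = 186.0339°
tangent length = C·cosβ = 37.9473
L = r1·wrap1 + r2·wrap2 + 2·C·cosβ = 16·3.0363 + 18·3.2469 + 2·37.9473 = 182.9194

L=182.919 wrap1=173.97_deg wrap2=186.03_deg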